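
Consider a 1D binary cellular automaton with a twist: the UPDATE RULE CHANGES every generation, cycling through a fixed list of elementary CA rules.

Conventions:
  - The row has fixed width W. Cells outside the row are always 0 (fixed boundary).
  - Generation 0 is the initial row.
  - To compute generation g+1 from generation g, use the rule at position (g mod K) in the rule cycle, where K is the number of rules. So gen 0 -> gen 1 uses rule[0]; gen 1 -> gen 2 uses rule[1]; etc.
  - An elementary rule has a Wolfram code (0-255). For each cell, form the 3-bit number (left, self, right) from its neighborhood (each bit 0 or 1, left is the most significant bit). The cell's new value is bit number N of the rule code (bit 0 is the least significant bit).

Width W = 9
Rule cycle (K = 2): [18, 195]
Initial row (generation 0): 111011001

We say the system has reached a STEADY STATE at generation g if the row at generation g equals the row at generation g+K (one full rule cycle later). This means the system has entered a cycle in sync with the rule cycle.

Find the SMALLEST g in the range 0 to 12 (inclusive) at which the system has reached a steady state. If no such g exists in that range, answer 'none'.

Answer: 3

Derivation:
Gen 0: 111011001
Gen 1 (rule 18): 000000110
Gen 2 (rule 195): 111111010
Gen 3 (rule 18): 000000001
Gen 4 (rule 195): 111111110
Gen 5 (rule 18): 000000001
Gen 6 (rule 195): 111111110
Gen 7 (rule 18): 000000001
Gen 8 (rule 195): 111111110
Gen 9 (rule 18): 000000001
Gen 10 (rule 195): 111111110
Gen 11 (rule 18): 000000001
Gen 12 (rule 195): 111111110
Gen 13 (rule 18): 000000001
Gen 14 (rule 195): 111111110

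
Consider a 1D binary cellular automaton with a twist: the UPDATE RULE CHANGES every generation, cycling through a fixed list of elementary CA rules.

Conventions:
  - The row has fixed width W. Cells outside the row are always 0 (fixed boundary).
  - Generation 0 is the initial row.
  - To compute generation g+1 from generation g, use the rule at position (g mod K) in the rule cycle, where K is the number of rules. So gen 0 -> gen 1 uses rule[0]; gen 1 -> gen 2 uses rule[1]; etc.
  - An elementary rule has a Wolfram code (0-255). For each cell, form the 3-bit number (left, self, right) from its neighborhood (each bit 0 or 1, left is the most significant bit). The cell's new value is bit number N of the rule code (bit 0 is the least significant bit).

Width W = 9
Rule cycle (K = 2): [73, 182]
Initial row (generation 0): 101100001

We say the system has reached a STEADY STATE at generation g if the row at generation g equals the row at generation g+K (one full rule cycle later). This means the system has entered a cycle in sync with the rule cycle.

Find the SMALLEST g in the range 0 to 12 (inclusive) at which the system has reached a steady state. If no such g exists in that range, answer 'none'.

Answer: none

Derivation:
Gen 0: 101100001
Gen 1 (rule 73): 001101100
Gen 2 (rule 182): 010010010
Gen 3 (rule 73): 000000000
Gen 4 (rule 182): 000000000
Gen 5 (rule 73): 111111111
Gen 6 (rule 182): 011111110
Gen 7 (rule 73): 010000010
Gen 8 (rule 182): 111000111
Gen 9 (rule 73): 101010101
Gen 10 (rule 182): 111111111
Gen 11 (rule 73): 100000001
Gen 12 (rule 182): 110000011
Gen 13 (rule 73): 110111011
Gen 14 (rule 182): 001010100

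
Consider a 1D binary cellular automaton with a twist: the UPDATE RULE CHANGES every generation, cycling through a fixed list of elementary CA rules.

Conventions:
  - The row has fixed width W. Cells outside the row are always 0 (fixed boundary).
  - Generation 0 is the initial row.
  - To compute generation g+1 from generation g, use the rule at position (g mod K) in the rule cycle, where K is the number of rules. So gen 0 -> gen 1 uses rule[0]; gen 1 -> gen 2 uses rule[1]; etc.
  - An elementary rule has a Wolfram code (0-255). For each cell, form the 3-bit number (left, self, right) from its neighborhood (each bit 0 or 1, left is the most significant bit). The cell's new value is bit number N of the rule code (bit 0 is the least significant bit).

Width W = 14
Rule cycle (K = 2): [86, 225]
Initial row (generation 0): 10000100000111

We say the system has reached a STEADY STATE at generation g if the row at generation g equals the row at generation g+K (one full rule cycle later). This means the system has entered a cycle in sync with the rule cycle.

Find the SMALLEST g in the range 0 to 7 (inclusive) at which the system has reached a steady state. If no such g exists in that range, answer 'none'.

Gen 0: 10000100000111
Gen 1 (rule 86): 11001110001001
Gen 2 (rule 225): 01000110100000
Gen 3 (rule 86): 11101010110000
Gen 4 (rule 225): 01110101010111
Gen 5 (rule 86): 10010101010001
Gen 6 (rule 225): 00001010100100
Gen 7 (rule 86): 00011010111110
Gen 8 (rule 225): 11001101011110
Gen 9 (rule 86): 01110101000011

Answer: none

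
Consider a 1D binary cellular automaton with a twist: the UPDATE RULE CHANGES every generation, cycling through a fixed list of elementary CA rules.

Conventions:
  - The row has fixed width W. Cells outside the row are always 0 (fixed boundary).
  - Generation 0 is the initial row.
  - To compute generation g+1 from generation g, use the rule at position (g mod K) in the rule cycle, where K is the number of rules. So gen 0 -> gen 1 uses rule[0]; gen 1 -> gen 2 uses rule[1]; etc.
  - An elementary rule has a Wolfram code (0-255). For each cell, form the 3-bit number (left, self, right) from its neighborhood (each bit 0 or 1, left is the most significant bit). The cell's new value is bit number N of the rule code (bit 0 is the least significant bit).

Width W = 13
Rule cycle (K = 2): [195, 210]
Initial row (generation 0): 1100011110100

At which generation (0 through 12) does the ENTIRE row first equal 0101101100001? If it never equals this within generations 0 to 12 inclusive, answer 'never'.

Answer: never

Derivation:
Gen 0: 1100011110100
Gen 1 (rule 195): 0101101110001
Gen 2 (rule 210): 1000100111010
Gen 3 (rule 195): 0011001011000
Gen 4 (rule 210): 0101110001100
Gen 5 (rule 195): 1000110110101
Gen 6 (rule 210): 0101010010000
Gen 7 (rule 195): 1000000100111
Gen 8 (rule 210): 0100001011011
Gen 9 (rule 195): 1001110001001
Gen 10 (rule 210): 0110111010110
Gen 11 (rule 195): 1010011000010
Gen 12 (rule 210): 0001101100101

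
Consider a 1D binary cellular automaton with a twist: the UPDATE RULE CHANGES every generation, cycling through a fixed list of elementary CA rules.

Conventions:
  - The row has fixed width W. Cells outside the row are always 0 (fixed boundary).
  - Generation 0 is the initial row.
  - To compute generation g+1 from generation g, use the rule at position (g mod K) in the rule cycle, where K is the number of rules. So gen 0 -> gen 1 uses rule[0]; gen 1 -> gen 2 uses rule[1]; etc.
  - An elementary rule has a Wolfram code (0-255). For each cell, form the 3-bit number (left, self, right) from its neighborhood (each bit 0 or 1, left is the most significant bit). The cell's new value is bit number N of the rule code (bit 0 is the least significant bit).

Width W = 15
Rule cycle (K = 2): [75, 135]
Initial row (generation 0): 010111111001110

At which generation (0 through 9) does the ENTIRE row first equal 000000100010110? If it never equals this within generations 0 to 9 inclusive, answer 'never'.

Gen 0: 010111111001110
Gen 1 (rule 75): 100100001011010
Gen 2 (rule 135): 101101111000010
Gen 3 (rule 75): 001101001011100
Gen 4 (rule 135): 110001011001001
Gen 5 (rule 75): 110110011010010
Gen 6 (rule 135): 000000100010110
Gen 7 (rule 75): 111111001100110
Gen 8 (rule 135): 011110010001000
Gen 9 (rule 75): 110010100110011

Answer: 6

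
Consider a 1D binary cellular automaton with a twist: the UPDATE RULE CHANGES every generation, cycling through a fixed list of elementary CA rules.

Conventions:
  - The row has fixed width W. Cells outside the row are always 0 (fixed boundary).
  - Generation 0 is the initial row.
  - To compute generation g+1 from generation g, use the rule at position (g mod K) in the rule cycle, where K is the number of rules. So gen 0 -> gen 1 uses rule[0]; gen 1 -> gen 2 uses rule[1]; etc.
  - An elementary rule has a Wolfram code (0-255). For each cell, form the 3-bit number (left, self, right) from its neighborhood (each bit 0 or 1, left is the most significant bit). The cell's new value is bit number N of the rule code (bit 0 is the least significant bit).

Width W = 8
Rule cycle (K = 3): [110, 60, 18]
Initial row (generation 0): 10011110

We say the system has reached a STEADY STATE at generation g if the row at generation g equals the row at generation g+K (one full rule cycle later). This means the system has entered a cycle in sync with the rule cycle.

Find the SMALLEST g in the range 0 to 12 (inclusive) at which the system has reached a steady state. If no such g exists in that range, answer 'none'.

Answer: 3

Derivation:
Gen 0: 10011110
Gen 1 (rule 110): 10110010
Gen 2 (rule 60): 11101011
Gen 3 (rule 18): 00000000
Gen 4 (rule 110): 00000000
Gen 5 (rule 60): 00000000
Gen 6 (rule 18): 00000000
Gen 7 (rule 110): 00000000
Gen 8 (rule 60): 00000000
Gen 9 (rule 18): 00000000
Gen 10 (rule 110): 00000000
Gen 11 (rule 60): 00000000
Gen 12 (rule 18): 00000000
Gen 13 (rule 110): 00000000
Gen 14 (rule 60): 00000000
Gen 15 (rule 18): 00000000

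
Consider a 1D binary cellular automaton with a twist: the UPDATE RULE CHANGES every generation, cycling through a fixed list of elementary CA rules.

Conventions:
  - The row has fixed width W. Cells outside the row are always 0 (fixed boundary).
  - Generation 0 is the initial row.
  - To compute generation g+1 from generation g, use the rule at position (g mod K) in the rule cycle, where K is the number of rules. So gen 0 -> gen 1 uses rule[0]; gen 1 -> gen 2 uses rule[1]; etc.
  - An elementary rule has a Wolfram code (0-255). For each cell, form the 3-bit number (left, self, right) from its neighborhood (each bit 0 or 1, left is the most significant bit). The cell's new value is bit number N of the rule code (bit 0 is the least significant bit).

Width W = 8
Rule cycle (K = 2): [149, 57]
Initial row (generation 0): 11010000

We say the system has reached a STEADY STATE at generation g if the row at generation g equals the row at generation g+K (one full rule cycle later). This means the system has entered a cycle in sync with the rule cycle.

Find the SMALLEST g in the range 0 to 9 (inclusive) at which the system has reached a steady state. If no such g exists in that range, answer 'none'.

Gen 0: 11010000
Gen 1 (rule 149): 00011111
Gen 2 (rule 57): 11010000
Gen 3 (rule 149): 00011111
Gen 4 (rule 57): 11010000
Gen 5 (rule 149): 00011111
Gen 6 (rule 57): 11010000
Gen 7 (rule 149): 00011111
Gen 8 (rule 57): 11010000
Gen 9 (rule 149): 00011111
Gen 10 (rule 57): 11010000
Gen 11 (rule 149): 00011111

Answer: 0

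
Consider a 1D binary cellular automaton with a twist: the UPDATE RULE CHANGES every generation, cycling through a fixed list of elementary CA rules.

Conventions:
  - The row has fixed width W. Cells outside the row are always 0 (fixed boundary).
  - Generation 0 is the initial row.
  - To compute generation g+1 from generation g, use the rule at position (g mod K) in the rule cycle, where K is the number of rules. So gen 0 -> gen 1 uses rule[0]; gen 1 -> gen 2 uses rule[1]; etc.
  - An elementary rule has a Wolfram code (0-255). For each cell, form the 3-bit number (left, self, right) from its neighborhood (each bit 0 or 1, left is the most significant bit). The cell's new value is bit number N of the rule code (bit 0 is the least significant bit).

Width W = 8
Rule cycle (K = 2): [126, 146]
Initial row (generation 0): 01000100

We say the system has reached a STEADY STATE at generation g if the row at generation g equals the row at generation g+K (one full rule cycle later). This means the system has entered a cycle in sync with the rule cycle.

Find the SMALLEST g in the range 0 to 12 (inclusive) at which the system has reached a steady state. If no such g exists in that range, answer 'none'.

Gen 0: 01000100
Gen 1 (rule 126): 11101110
Gen 2 (rule 146): 01000101
Gen 3 (rule 126): 11101111
Gen 4 (rule 146): 01000110
Gen 5 (rule 126): 11101111
Gen 6 (rule 146): 01000110
Gen 7 (rule 126): 11101111
Gen 8 (rule 146): 01000110
Gen 9 (rule 126): 11101111
Gen 10 (rule 146): 01000110
Gen 11 (rule 126): 11101111
Gen 12 (rule 146): 01000110
Gen 13 (rule 126): 11101111
Gen 14 (rule 146): 01000110

Answer: 3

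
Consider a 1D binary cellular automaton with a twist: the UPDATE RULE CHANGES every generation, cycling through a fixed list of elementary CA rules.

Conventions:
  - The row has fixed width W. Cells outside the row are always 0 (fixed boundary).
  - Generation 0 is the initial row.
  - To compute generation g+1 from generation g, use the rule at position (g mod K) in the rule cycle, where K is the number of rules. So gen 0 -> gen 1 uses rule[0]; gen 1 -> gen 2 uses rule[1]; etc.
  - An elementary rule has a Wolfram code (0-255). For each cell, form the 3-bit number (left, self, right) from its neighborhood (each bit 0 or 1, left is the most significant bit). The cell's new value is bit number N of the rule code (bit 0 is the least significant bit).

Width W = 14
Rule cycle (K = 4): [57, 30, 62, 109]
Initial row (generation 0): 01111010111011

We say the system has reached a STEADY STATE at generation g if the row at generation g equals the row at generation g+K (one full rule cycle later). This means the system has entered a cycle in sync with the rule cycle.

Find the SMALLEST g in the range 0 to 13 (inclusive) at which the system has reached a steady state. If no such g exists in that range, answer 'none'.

Gen 0: 01111010111011
Gen 1 (rule 57): 01000101100110
Gen 2 (rule 30): 11101101011101
Gen 3 (rule 62): 10011011110011
Gen 4 (rule 109): 10011110010011
Gen 5 (rule 57): 01010001001010
Gen 6 (rule 30): 11011011111011
Gen 7 (rule 62): 10110110000110
Gen 8 (rule 109): 11111110110110
Gen 9 (rule 57): 10000001101101
Gen 10 (rule 30): 11000011001001
Gen 11 (rule 62): 10100110111111
Gen 12 (rule 109): 11100111100001
Gen 13 (rule 57): 10010100011100
Gen 14 (rule 30): 11110110110010
Gen 15 (rule 62): 10001101101111
Gen 16 (rule 109): 10101111111001
Gen 17 (rule 57): 01011000000100

Answer: none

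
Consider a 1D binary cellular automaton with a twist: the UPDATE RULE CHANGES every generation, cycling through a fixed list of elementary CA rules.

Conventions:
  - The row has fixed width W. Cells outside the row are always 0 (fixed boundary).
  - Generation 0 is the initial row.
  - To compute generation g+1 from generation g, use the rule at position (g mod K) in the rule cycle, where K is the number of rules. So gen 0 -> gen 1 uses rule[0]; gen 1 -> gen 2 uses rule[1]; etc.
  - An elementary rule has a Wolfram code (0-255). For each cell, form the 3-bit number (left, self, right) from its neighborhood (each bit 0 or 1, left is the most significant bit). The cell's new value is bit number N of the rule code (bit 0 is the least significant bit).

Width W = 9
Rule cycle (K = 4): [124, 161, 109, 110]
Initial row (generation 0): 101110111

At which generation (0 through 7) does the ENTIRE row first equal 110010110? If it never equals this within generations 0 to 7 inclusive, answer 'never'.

Gen 0: 101110111
Gen 1 (rule 124): 111011101
Gen 2 (rule 161): 010101010
Gen 3 (rule 109): 011111110
Gen 4 (rule 110): 110000010
Gen 5 (rule 124): 111000011
Gen 6 (rule 161): 010011000
Gen 7 (rule 109): 010011011

Answer: never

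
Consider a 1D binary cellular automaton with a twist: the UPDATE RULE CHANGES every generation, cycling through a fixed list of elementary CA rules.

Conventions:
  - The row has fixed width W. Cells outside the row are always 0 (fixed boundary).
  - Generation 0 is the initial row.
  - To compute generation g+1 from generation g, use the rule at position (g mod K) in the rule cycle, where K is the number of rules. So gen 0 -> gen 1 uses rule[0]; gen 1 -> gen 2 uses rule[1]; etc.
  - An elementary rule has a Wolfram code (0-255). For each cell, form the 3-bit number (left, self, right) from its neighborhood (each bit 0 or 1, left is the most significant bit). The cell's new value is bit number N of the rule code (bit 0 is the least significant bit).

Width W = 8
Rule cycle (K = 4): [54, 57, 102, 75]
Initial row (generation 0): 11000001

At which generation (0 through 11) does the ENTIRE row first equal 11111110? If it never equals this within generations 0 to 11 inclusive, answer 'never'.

Answer: never

Derivation:
Gen 0: 11000001
Gen 1 (rule 54): 00100011
Gen 2 (rule 57): 10011010
Gen 3 (rule 102): 10101110
Gen 4 (rule 75): 00001010
Gen 5 (rule 54): 00011111
Gen 6 (rule 57): 11010000
Gen 7 (rule 102): 01110000
Gen 8 (rule 75): 11010111
Gen 9 (rule 54): 00111000
Gen 10 (rule 57): 10100111
Gen 11 (rule 102): 11101001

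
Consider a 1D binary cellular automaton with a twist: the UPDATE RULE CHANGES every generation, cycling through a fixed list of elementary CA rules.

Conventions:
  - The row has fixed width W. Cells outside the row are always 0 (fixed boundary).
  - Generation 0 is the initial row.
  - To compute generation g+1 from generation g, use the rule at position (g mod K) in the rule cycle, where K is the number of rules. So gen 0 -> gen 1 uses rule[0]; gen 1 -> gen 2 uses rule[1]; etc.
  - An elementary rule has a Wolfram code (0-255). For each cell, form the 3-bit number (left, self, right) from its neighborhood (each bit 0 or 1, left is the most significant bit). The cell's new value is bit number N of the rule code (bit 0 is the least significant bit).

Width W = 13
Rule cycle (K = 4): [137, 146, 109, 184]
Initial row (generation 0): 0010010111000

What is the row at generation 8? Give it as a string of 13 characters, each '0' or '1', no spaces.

Answer: 1010111111110

Derivation:
Gen 0: 0010010111000
Gen 1 (rule 137): 1000000110011
Gen 2 (rule 146): 0100001001100
Gen 3 (rule 109): 0101101001101
Gen 4 (rule 184): 0011010101010
Gen 5 (rule 137): 1010000000000
Gen 6 (rule 146): 0001000000000
Gen 7 (rule 109): 1101011111111
Gen 8 (rule 184): 1010111111110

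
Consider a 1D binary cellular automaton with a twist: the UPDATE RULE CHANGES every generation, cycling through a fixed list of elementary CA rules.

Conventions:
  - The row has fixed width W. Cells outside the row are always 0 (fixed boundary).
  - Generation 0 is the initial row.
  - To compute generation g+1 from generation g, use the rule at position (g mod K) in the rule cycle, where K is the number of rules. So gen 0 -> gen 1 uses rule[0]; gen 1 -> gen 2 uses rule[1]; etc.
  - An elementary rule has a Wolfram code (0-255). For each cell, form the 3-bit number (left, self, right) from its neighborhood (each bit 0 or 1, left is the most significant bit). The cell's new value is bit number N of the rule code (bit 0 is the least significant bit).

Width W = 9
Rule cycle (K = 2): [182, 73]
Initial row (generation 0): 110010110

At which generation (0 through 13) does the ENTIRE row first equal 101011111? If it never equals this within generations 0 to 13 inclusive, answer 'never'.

Answer: never

Derivation:
Gen 0: 110010110
Gen 1 (rule 182): 001111001
Gen 2 (rule 73): 101001000
Gen 3 (rule 182): 111111100
Gen 4 (rule 73): 100000101
Gen 5 (rule 182): 110001111
Gen 6 (rule 73): 110101001
Gen 7 (rule 182): 001111111
Gen 8 (rule 73): 101000001
Gen 9 (rule 182): 111100011
Gen 10 (rule 73): 100101011
Gen 11 (rule 182): 111111100
Gen 12 (rule 73): 100000101
Gen 13 (rule 182): 110001111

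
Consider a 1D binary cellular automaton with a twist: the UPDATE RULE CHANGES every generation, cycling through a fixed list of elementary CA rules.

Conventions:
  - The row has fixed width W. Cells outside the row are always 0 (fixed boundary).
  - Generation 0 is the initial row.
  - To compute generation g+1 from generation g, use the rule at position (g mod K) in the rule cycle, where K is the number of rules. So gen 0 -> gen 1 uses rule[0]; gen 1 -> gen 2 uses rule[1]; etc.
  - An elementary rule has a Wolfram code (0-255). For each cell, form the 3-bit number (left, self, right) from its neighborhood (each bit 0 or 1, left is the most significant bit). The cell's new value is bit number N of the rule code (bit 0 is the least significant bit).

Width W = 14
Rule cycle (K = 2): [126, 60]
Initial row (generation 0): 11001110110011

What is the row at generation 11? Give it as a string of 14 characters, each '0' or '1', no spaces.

Answer: 11000011101110

Derivation:
Gen 0: 11001110110011
Gen 1 (rule 126): 11111011111111
Gen 2 (rule 60): 10000110000000
Gen 3 (rule 126): 11001111000000
Gen 4 (rule 60): 10101000100000
Gen 5 (rule 126): 11111101110000
Gen 6 (rule 60): 10000011001000
Gen 7 (rule 126): 11000111111100
Gen 8 (rule 60): 10100100000010
Gen 9 (rule 126): 11111110000111
Gen 10 (rule 60): 10000001000100
Gen 11 (rule 126): 11000011101110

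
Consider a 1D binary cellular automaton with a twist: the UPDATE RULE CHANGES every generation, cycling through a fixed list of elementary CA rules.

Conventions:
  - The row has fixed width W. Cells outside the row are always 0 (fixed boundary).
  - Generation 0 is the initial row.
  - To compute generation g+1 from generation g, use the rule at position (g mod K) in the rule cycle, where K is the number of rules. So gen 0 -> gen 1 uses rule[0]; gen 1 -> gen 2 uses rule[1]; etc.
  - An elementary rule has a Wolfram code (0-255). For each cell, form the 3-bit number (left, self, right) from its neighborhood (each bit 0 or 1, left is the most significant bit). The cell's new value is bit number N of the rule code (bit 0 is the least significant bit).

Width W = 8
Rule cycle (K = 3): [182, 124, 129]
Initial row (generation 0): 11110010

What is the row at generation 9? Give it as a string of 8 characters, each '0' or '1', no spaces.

Answer: 11111000

Derivation:
Gen 0: 11110010
Gen 1 (rule 182): 01101111
Gen 2 (rule 124): 01111001
Gen 3 (rule 129): 00110000
Gen 4 (rule 182): 01001000
Gen 5 (rule 124): 01101100
Gen 6 (rule 129): 00000001
Gen 7 (rule 182): 00000011
Gen 8 (rule 124): 00000011
Gen 9 (rule 129): 11111000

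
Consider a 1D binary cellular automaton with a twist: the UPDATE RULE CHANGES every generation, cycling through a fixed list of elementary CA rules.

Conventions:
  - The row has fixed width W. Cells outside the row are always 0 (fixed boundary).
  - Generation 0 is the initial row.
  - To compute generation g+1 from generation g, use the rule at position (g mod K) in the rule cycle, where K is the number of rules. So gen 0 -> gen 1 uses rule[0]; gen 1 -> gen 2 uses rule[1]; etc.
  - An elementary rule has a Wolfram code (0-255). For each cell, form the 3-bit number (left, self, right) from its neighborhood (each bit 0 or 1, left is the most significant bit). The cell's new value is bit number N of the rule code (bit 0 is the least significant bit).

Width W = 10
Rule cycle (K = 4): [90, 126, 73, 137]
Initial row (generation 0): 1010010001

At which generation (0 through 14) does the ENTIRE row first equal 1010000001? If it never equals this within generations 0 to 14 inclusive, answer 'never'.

Answer: 3

Derivation:
Gen 0: 1010010001
Gen 1 (rule 90): 0001101010
Gen 2 (rule 126): 0011111111
Gen 3 (rule 73): 1010000001
Gen 4 (rule 137): 0000111100
Gen 5 (rule 90): 0001100110
Gen 6 (rule 126): 0011111111
Gen 7 (rule 73): 1010000001
Gen 8 (rule 137): 0000111100
Gen 9 (rule 90): 0001100110
Gen 10 (rule 126): 0011111111
Gen 11 (rule 73): 1010000001
Gen 12 (rule 137): 0000111100
Gen 13 (rule 90): 0001100110
Gen 14 (rule 126): 0011111111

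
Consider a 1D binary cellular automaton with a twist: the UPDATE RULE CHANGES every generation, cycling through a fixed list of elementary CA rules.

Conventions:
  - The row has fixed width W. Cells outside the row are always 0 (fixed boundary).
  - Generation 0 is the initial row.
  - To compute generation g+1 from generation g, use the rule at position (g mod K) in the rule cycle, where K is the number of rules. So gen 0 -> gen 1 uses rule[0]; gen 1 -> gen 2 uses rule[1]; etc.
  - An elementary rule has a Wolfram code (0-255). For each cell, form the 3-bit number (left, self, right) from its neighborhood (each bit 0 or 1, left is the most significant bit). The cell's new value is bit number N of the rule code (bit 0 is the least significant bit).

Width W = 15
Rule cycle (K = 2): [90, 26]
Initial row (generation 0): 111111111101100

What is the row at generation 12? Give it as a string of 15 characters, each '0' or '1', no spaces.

Answer: 110010101010000

Derivation:
Gen 0: 111111111101100
Gen 1 (rule 90): 100000000101110
Gen 2 (rule 26): 010000001001001
Gen 3 (rule 90): 101000010110110
Gen 4 (rule 26): 000100100100101
Gen 5 (rule 90): 001011011011000
Gen 6 (rule 26): 010010010010100
Gen 7 (rule 90): 101101101100010
Gen 8 (rule 26): 001001001010101
Gen 9 (rule 90): 010110110000000
Gen 10 (rule 26): 100100101000000
Gen 11 (rule 90): 011011000100000
Gen 12 (rule 26): 110010101010000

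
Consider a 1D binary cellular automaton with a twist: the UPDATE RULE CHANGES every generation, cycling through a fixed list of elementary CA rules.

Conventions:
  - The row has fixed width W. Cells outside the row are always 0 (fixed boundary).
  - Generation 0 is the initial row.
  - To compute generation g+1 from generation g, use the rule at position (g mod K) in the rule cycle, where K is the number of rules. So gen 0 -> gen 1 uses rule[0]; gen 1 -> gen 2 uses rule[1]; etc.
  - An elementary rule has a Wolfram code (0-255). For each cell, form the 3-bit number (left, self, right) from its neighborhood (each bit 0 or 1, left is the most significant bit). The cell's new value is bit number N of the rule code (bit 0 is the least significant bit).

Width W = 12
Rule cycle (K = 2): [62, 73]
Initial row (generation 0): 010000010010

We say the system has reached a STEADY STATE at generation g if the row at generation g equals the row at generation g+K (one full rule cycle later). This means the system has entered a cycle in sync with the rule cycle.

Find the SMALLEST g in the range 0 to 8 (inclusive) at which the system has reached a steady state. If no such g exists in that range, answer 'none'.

Answer: none

Derivation:
Gen 0: 010000010010
Gen 1 (rule 62): 111000111111
Gen 2 (rule 73): 101010100001
Gen 3 (rule 62): 111111110011
Gen 4 (rule 73): 100000010011
Gen 5 (rule 62): 110000111110
Gen 6 (rule 73): 110110100010
Gen 7 (rule 62): 101101110111
Gen 8 (rule 73): 001101010101
Gen 9 (rule 62): 011011111111
Gen 10 (rule 73): 011010000001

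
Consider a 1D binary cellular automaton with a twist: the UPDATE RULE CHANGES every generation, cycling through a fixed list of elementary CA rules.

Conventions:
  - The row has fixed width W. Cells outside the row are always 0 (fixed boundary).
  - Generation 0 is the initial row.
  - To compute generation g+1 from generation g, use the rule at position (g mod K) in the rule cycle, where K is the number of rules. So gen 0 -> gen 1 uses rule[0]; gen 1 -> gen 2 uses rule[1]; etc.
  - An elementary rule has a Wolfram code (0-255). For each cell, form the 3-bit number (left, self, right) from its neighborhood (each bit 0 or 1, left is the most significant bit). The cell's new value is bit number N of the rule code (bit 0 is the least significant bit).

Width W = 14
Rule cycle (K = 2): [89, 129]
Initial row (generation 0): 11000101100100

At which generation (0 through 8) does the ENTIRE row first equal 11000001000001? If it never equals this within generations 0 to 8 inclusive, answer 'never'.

Gen 0: 11000101100100
Gen 1 (rule 89): 11110001110011
Gen 2 (rule 129): 01100100100000
Gen 3 (rule 89): 01110010011111
Gen 4 (rule 129): 00100000001110
Gen 5 (rule 89): 10011111101011
Gen 6 (rule 129): 00001111000000
Gen 7 (rule 89): 11101001111111
Gen 8 (rule 129): 01000000111110

Answer: never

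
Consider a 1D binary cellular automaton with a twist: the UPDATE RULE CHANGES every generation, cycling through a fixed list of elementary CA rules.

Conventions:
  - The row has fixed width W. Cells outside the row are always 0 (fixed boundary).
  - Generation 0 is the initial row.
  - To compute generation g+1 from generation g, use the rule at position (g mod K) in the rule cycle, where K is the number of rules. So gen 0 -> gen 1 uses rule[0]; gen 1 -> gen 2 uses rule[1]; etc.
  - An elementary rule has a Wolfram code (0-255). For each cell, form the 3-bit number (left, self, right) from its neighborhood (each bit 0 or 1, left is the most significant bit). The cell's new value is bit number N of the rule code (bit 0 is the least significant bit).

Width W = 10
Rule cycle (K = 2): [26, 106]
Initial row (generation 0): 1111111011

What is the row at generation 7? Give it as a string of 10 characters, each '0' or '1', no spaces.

Gen 0: 1111111011
Gen 1 (rule 26): 1000000010
Gen 2 (rule 106): 0000000100
Gen 3 (rule 26): 0000001010
Gen 4 (rule 106): 0000010100
Gen 5 (rule 26): 0000100010
Gen 6 (rule 106): 0001000100
Gen 7 (rule 26): 0010101010

Answer: 0010101010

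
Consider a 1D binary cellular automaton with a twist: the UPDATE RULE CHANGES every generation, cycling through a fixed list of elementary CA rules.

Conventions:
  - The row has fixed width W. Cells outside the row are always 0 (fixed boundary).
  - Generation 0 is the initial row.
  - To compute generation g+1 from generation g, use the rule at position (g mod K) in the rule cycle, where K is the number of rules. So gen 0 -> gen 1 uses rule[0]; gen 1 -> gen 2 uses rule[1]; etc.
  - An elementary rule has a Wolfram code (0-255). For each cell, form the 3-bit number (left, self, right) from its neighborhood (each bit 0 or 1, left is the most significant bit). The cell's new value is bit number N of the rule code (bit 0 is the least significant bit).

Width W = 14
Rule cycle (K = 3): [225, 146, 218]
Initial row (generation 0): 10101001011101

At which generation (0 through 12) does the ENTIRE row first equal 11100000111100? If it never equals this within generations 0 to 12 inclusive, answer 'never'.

Gen 0: 10101001011101
Gen 1 (rule 225): 01010000101110
Gen 2 (rule 146): 10001001000101
Gen 3 (rule 218): 01010110101000
Gen 4 (rule 225): 00101011010011
Gen 5 (rule 146): 01000000001100
Gen 6 (rule 218): 10100000011110
Gen 7 (rule 225): 01001111001110
Gen 8 (rule 146): 10110110110101
Gen 9 (rule 218): 00110110110000
Gen 10 (rule 225): 10011011010111
Gen 11 (rule 146): 01100000000010
Gen 12 (rule 218): 11110000000101

Answer: never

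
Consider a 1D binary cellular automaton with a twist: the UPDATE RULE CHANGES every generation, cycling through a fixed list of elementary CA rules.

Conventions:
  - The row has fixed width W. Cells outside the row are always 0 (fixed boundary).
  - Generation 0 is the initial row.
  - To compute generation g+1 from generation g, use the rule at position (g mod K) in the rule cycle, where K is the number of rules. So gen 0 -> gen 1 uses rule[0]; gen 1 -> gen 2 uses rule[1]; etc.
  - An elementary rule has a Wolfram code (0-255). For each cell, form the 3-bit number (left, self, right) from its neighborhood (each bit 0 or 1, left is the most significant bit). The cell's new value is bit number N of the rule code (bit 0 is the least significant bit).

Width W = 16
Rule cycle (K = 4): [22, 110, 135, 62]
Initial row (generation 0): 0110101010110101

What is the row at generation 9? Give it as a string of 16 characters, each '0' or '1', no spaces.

Answer: 1101000000100111

Derivation:
Gen 0: 0110101010110101
Gen 1 (rule 22): 1000101010000101
Gen 2 (rule 110): 1001111110001111
Gen 3 (rule 135): 1010111100110110
Gen 4 (rule 62): 1111100011101101
Gen 5 (rule 22): 0000010100000001
Gen 6 (rule 110): 0000111100000011
Gen 7 (rule 135): 1111011001111100
Gen 8 (rule 62): 1000110111000010
Gen 9 (rule 22): 1101000000100111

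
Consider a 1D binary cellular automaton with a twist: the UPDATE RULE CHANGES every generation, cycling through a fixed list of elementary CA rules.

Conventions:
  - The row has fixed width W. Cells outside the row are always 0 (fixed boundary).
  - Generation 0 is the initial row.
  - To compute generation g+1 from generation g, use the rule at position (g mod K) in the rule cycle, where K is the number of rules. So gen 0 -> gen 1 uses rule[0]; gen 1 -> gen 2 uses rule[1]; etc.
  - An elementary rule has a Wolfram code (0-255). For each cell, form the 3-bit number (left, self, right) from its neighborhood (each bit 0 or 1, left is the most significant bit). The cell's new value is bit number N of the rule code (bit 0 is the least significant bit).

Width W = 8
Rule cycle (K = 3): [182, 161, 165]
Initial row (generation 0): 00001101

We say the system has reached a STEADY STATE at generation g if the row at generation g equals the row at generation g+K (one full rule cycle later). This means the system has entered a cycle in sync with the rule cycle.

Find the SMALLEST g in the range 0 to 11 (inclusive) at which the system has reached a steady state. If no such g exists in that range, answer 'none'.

Gen 0: 00001101
Gen 1 (rule 182): 00010011
Gen 2 (rule 161): 11000000
Gen 3 (rule 165): 00011111
Gen 4 (rule 182): 00101110
Gen 5 (rule 161): 10010100
Gen 6 (rule 165): 10011101
Gen 7 (rule 182): 11101011
Gen 8 (rule 161): 01010100
Gen 9 (rule 165): 01111101
Gen 10 (rule 182): 10111011
Gen 11 (rule 161): 01010100
Gen 12 (rule 165): 01111101
Gen 13 (rule 182): 10111011
Gen 14 (rule 161): 01010100

Answer: 8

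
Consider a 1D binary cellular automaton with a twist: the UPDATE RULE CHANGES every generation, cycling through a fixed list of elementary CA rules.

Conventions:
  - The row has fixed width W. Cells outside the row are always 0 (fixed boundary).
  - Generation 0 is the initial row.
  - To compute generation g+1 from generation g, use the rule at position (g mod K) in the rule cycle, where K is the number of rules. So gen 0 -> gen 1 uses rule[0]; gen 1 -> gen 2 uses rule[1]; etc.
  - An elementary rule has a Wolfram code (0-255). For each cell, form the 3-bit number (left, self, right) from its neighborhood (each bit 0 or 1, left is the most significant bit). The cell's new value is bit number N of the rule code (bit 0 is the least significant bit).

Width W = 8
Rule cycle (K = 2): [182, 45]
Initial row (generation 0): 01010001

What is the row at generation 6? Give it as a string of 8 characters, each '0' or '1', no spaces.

Gen 0: 01010001
Gen 1 (rule 182): 11111011
Gen 2 (rule 45): 10000110
Gen 3 (rule 182): 11001001
Gen 4 (rule 45): 10001001
Gen 5 (rule 182): 11011111
Gen 6 (rule 45): 10110000

Answer: 10110000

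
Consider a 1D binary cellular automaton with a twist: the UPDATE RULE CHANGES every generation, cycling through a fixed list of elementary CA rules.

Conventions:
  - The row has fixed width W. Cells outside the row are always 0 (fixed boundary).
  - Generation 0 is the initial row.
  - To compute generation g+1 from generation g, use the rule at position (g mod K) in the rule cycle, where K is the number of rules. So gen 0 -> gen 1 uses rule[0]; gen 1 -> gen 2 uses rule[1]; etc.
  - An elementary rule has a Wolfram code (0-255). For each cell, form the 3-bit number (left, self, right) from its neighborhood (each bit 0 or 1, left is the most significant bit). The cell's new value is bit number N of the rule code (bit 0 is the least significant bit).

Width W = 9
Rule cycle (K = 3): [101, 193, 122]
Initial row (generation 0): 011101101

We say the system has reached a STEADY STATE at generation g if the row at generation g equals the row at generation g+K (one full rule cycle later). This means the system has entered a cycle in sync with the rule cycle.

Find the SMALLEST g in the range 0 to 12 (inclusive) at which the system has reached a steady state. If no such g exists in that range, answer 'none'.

Gen 0: 011101101
Gen 1 (rule 101): 000110111
Gen 2 (rule 193): 110010011
Gen 3 (rule 122): 111101111
Gen 4 (rule 101): 000110001
Gen 5 (rule 193): 110010100
Gen 6 (rule 122): 111101010
Gen 7 (rule 101): 000111110
Gen 8 (rule 193): 110011110
Gen 9 (rule 122): 111110011
Gen 10 (rule 101): 000010001
Gen 11 (rule 193): 111000100
Gen 12 (rule 122): 101101010
Gen 13 (rule 101): 110111110
Gen 14 (rule 193): 010011110
Gen 15 (rule 122): 101110011

Answer: none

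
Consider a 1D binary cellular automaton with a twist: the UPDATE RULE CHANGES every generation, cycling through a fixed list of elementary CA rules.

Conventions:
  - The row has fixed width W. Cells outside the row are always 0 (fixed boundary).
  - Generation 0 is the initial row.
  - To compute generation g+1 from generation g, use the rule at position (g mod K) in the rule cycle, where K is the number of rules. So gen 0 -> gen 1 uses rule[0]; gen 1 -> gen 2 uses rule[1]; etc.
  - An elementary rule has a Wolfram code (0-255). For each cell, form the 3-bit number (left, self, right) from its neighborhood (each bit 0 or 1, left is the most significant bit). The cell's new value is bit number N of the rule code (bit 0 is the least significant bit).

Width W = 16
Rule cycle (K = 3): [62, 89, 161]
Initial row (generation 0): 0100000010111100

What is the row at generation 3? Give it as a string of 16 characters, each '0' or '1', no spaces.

Answer: 0101101000010000

Derivation:
Gen 0: 0100000010111100
Gen 1 (rule 62): 1110000111100010
Gen 2 (rule 89): 1011110100111001
Gen 3 (rule 161): 0101101000010000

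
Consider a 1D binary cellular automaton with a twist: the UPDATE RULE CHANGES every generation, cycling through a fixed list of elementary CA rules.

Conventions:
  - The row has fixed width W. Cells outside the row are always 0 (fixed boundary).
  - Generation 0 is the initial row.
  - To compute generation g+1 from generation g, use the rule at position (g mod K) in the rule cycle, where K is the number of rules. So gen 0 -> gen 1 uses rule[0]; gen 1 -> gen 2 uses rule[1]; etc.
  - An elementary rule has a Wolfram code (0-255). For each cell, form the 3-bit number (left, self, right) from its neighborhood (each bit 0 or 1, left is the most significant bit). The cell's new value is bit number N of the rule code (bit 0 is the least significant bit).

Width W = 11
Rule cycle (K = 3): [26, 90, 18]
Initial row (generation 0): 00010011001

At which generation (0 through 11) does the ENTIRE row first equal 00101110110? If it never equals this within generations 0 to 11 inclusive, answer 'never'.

Gen 0: 00010011001
Gen 1 (rule 26): 00101110110
Gen 2 (rule 90): 01001010111
Gen 3 (rule 18): 10110000000
Gen 4 (rule 26): 00101000000
Gen 5 (rule 90): 01000100000
Gen 6 (rule 18): 10101010000
Gen 7 (rule 26): 00000001000
Gen 8 (rule 90): 00000010100
Gen 9 (rule 18): 00000100010
Gen 10 (rule 26): 00001010101
Gen 11 (rule 90): 00010000000

Answer: 1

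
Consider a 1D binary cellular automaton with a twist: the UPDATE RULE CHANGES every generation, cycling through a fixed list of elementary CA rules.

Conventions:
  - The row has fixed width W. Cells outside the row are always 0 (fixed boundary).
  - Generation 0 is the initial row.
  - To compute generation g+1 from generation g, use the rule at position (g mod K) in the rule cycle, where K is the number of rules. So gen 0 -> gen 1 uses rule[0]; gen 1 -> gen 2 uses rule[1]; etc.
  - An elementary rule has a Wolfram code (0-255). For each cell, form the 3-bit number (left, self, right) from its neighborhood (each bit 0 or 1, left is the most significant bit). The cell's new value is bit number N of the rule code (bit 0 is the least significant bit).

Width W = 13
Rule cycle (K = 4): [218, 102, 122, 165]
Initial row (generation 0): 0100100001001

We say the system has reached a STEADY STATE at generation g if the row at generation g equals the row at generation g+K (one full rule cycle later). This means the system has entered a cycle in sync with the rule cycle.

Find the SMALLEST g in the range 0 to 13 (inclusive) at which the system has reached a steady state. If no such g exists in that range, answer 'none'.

Answer: none

Derivation:
Gen 0: 0100100001001
Gen 1 (rule 218): 1011010010110
Gen 2 (rule 102): 1101110111010
Gen 3 (rule 122): 1111011101101
Gen 4 (rule 165): 0110101010011
Gen 5 (rule 218): 1110000001111
Gen 6 (rule 102): 0010000010001
Gen 7 (rule 122): 0101000101010
Gen 8 (rule 165): 0111010111110
Gen 9 (rule 218): 1111000111111
Gen 10 (rule 102): 0001001000001
Gen 11 (rule 122): 0010110100010
Gen 12 (rule 165): 1011001101010
Gen 13 (rule 218): 0011111100001
Gen 14 (rule 102): 0100000100011
Gen 15 (rule 122): 1010001010111
Gen 16 (rule 165): 1110101111010
Gen 17 (rule 218): 1110001111001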